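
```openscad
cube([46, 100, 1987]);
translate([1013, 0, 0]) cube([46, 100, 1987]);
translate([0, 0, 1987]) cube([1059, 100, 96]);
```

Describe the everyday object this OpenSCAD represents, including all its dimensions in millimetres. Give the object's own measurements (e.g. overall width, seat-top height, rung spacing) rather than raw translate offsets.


A door frame. The clear opening is 967 mm wide and 1987 mm high. Two 46 mm wide jambs, 100 mm deep, stand either side of the opening from the floor to the top of the opening. A 96 mm thick head sits across the top of both jambs, spanning the full outside width of the frame.


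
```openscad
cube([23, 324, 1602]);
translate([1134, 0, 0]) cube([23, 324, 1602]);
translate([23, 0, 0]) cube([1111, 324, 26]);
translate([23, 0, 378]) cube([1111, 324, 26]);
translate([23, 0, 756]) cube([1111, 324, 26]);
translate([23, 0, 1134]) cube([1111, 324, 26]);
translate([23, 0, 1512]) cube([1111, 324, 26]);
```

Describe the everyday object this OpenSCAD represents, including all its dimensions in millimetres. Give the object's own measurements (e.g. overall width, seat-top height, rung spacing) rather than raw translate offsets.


An open bookshelf. Two side panels, each 23 mm thick, 324 mm deep and 1602 mm tall, stand 1157 mm apart (outside-to-outside). Between them sit 5 shelves, each 26 mm thick and 324 mm deep, spanning the full gap between the sides. The bottom shelf rests on the floor (its underside at z = 0) and the clear gap between one shelf's top and the next shelf's underside is 352 mm.


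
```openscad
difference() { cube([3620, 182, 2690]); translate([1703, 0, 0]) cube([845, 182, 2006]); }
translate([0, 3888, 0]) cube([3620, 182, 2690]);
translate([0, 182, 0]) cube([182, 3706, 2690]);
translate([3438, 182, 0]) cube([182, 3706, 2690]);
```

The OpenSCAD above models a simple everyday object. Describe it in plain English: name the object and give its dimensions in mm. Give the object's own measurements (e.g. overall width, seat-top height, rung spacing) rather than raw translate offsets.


A single room: four walls, each 2690 mm tall and 182 mm thick, enclosing an outside footprint 3620×4070 mm (x × y), no floor or roof. The front and back walls (−y and +y sides) run the full x-width; the side walls fit between their inner faces. A door opening 845 mm wide and 2006 mm tall is cut through the front wall from the floor up, its −x edge 1703 mm from the wall's −x end.


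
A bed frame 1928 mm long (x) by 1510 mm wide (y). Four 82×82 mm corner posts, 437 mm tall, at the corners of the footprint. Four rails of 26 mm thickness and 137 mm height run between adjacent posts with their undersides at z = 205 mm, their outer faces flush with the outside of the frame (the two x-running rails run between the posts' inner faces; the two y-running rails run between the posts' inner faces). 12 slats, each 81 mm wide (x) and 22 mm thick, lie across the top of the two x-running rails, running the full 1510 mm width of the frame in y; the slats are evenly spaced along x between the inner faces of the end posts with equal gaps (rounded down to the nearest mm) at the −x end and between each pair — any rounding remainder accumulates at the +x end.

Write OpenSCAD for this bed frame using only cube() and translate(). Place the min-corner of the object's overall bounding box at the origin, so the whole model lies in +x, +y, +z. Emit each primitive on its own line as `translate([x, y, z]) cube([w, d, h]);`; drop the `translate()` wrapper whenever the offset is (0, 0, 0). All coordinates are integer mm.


cube([82, 82, 437]);
translate([0, 1428, 0]) cube([82, 82, 437]);
translate([1846, 0, 0]) cube([82, 82, 437]);
translate([1846, 1428, 0]) cube([82, 82, 437]);
translate([82, 0, 205]) cube([1764, 26, 137]);
translate([82, 1484, 205]) cube([1764, 26, 137]);
translate([0, 82, 205]) cube([26, 1346, 137]);
translate([1902, 82, 205]) cube([26, 1346, 137]);
translate([142, 0, 342]) cube([81, 1510, 22]);
translate([283, 0, 342]) cube([81, 1510, 22]);
translate([424, 0, 342]) cube([81, 1510, 22]);
translate([565, 0, 342]) cube([81, 1510, 22]);
translate([706, 0, 342]) cube([81, 1510, 22]);
translate([847, 0, 342]) cube([81, 1510, 22]);
translate([988, 0, 342]) cube([81, 1510, 22]);
translate([1129, 0, 342]) cube([81, 1510, 22]);
translate([1270, 0, 342]) cube([81, 1510, 22]);
translate([1411, 0, 342]) cube([81, 1510, 22]);
translate([1552, 0, 342]) cube([81, 1510, 22]);
translate([1693, 0, 342]) cube([81, 1510, 22]);


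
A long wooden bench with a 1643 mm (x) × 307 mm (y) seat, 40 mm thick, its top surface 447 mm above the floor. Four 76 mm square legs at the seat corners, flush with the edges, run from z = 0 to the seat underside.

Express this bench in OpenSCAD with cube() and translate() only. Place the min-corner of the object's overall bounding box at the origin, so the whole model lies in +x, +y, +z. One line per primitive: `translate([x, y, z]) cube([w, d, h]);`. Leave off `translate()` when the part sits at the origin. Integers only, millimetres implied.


// leg_h = 447 − 40 = 407
translate([0, 0, 407]) cube([1643, 307, 40]);
cube([76, 76, 407]);
translate([0, 231, 0]) cube([76, 76, 407]);
translate([1567, 0, 0]) cube([76, 76, 407]);
translate([1567, 231, 0]) cube([76, 76, 407]);


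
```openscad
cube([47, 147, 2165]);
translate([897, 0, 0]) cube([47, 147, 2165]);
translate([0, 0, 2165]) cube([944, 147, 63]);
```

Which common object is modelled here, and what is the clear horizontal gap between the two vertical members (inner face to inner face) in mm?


A door frame. The clear opening width is 850 mm.

Two 2165 mm tall posts with a header on top — a door frame. The left jamb is 47 mm wide at x = 0; the right jamb starts at x = 897. The clear opening is 897 − 47 = 850 mm.


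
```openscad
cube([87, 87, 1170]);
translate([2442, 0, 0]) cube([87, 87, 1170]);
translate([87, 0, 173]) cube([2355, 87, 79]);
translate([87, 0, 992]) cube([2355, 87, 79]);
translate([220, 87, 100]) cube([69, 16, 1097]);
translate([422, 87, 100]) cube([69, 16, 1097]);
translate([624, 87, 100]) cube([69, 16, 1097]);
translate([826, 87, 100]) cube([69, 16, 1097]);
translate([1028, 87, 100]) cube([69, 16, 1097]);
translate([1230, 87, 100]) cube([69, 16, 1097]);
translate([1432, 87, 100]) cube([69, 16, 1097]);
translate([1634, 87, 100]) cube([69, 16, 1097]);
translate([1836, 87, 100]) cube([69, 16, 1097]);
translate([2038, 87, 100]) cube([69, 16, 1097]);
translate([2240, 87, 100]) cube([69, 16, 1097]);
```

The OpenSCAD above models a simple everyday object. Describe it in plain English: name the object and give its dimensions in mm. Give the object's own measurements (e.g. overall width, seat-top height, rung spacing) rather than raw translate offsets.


A fence section. Two 87×87 mm posts, 1170 mm tall, stand on the floor with a clear span of 2355 mm between their inner faces. Two horizontal rails of 87×79 mm section span the gap between the posts with their undersides at z = 173 mm and z = 992 mm, flush with the posts' −y face. 11 pickets, each 69 mm wide, 16 mm thick and 1097 mm tall, are fixed to the +y face of the rails with their bottoms at z = 100 mm, spaced across the span with a 133 mm gap after the −x post and between neighbouring pickets and before the +x post.


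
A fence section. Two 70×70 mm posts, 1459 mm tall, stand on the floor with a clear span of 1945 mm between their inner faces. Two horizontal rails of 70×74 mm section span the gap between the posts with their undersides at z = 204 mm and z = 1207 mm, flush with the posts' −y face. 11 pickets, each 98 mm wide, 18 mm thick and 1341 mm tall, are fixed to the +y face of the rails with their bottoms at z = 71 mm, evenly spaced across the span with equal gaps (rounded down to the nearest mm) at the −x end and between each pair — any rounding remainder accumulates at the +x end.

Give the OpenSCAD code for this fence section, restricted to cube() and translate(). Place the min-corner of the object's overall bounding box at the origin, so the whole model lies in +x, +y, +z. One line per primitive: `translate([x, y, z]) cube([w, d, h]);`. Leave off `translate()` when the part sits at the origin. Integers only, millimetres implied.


cube([70, 70, 1459]);
translate([2015, 0, 0]) cube([70, 70, 1459]);
translate([70, 0, 204]) cube([1945, 70, 74]);
translate([70, 0, 1207]) cube([1945, 70, 74]);
translate([142, 70, 71]) cube([98, 18, 1341]);
translate([312, 70, 71]) cube([98, 18, 1341]);
translate([482, 70, 71]) cube([98, 18, 1341]);
translate([652, 70, 71]) cube([98, 18, 1341]);
translate([822, 70, 71]) cube([98, 18, 1341]);
translate([992, 70, 71]) cube([98, 18, 1341]);
translate([1162, 70, 71]) cube([98, 18, 1341]);
translate([1332, 70, 71]) cube([98, 18, 1341]);
translate([1502, 70, 71]) cube([98, 18, 1341]);
translate([1672, 70, 71]) cube([98, 18, 1341]);
translate([1842, 70, 71]) cube([98, 18, 1341]);


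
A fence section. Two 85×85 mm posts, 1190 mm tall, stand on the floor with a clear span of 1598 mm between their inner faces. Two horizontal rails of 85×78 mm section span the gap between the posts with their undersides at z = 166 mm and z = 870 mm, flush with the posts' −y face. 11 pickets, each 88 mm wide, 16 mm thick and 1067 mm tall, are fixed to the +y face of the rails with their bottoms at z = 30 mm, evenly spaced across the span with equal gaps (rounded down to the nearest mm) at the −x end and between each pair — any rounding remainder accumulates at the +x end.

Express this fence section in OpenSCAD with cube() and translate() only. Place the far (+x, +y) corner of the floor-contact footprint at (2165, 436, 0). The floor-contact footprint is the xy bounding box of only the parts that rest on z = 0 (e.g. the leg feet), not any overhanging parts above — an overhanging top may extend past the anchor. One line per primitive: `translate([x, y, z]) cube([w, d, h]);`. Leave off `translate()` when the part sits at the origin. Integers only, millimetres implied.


translate([397, 351, 0]) cube([85, 85, 1190]);
translate([2080, 351, 0]) cube([85, 85, 1190]);
translate([482, 351, 166]) cube([1598, 85, 78]);
translate([482, 351, 870]) cube([1598, 85, 78]);
translate([534, 436, 30]) cube([88, 16, 1067]);
translate([674, 436, 30]) cube([88, 16, 1067]);
translate([814, 436, 30]) cube([88, 16, 1067]);
translate([954, 436, 30]) cube([88, 16, 1067]);
translate([1094, 436, 30]) cube([88, 16, 1067]);
translate([1234, 436, 30]) cube([88, 16, 1067]);
translate([1374, 436, 30]) cube([88, 16, 1067]);
translate([1514, 436, 30]) cube([88, 16, 1067]);
translate([1654, 436, 30]) cube([88, 16, 1067]);
translate([1794, 436, 30]) cube([88, 16, 1067]);
translate([1934, 436, 30]) cube([88, 16, 1067]);


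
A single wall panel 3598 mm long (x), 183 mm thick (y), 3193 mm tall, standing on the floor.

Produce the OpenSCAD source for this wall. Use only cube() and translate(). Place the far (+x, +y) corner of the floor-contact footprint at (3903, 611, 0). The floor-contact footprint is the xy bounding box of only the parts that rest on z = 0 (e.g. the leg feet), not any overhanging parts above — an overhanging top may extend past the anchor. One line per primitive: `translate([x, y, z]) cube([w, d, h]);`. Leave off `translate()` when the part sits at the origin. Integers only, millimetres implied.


translate([305, 428, 0]) cube([3598, 183, 3193]);


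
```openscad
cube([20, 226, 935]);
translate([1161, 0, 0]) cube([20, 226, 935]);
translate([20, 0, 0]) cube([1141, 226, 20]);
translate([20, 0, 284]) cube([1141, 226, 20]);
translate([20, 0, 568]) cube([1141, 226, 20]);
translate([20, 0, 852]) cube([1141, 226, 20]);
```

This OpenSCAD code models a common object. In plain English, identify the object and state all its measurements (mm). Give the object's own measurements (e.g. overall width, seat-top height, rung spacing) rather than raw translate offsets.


An open bookshelf. Two side panels, each 20 mm thick, 226 mm deep and 935 mm tall, stand 1181 mm apart (outside-to-outside). Between them sit 4 shelves, each 20 mm thick and 226 mm deep, spanning the full gap between the sides. The bottom shelf rests on the floor (its underside at z = 0) and the clear gap between one shelf's top and the next shelf's underside is 264 mm.


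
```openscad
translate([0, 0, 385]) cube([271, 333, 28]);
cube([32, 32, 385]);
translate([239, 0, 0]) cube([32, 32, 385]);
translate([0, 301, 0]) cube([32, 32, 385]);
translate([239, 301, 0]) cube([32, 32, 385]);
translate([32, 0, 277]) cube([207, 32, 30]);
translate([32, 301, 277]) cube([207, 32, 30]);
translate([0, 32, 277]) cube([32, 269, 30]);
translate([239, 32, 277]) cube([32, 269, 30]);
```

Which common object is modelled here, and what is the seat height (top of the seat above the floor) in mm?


A stool. The seat height is 413 mm.

A 271×333×28 slab at z = 385 on four corner posts — a stool. The seat top is 385 + 28 = 413 mm.


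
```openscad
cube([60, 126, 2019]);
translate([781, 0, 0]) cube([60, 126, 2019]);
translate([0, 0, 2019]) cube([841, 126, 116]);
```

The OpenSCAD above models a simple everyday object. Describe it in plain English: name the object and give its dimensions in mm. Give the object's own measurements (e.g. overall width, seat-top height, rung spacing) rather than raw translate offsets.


A door frame. The clear opening is 721 mm wide and 2019 mm high. Two 60 mm wide jambs, 126 mm deep, stand either side of the opening from the floor to the top of the opening. A 116 mm thick head sits across the top of both jambs, spanning the full outside width of the frame.


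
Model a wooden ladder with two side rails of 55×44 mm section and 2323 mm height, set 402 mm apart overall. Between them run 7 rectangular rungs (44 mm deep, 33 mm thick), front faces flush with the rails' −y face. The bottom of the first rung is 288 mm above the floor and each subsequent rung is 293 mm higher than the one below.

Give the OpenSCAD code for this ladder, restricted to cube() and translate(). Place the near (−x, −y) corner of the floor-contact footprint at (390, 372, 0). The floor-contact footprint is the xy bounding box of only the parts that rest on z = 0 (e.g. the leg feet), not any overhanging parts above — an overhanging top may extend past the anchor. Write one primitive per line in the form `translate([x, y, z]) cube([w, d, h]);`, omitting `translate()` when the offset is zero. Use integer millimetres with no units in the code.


// rung span = 402 - 2*55 = 292
// rung[k] z = 288 + k*293
translate([390, 372, 0]) cube([55, 44, 2323]);
translate([737, 372, 0]) cube([55, 44, 2323]);
translate([445, 372, 288]) cube([292, 44, 33]);
translate([445, 372, 581]) cube([292, 44, 33]);
translate([445, 372, 874]) cube([292, 44, 33]);
translate([445, 372, 1167]) cube([292, 44, 33]);
translate([445, 372, 1460]) cube([292, 44, 33]);
translate([445, 372, 1753]) cube([292, 44, 33]);
translate([445, 372, 2046]) cube([292, 44, 33]);


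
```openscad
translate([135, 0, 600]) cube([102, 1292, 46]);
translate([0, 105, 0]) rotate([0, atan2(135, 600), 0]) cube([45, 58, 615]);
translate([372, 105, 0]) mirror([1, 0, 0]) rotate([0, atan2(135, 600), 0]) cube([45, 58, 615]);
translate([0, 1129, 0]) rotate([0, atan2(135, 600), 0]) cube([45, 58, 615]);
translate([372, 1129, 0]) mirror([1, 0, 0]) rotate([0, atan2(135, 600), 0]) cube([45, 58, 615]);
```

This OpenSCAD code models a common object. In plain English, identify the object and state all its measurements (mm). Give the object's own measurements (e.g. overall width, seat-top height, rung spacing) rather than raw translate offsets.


A sawhorse. A 102×1292×46 mm beam (x, y, z) sits on two A-frame leg pairs. Each pair is two raked legs of 45×58 mm section (58 mm along y) splaying symmetrically in x. Each leg rises 600 mm vertically over 135 mm of horizontal reach and is 615 mm long along its own axis. Every leg's outer bottom edge rests on the floor and its outer top edge meets a bottom edge of the beam — the left legs (tilting toward +x) meet the beam's −x bottom edge, the right legs (their mirror images, tilting toward −x) meet its +x bottom edge — so the leg tops tuck under the beam, the beam's underside is 600 mm above the floor, and the feet are 372 mm apart outside-to-outside with the beam centred between them. The two leg pairs are set in 105 mm from either end of the beam.


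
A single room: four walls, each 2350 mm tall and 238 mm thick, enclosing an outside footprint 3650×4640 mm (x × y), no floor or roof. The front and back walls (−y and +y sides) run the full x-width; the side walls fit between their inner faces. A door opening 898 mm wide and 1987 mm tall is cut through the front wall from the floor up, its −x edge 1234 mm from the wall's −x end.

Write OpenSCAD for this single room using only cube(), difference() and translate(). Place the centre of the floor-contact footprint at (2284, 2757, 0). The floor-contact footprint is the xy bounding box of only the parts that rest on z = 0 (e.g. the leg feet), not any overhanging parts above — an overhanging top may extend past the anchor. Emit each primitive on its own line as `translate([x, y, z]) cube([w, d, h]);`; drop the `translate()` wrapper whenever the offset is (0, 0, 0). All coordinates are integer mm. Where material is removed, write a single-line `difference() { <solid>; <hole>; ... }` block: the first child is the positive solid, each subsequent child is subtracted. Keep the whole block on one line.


difference() { translate([459, 437, 0]) cube([3650, 238, 2350]); translate([1693, 437, 0]) cube([898, 238, 1987]); }
translate([459, 4839, 0]) cube([3650, 238, 2350]);
translate([459, 675, 0]) cube([238, 4164, 2350]);
translate([3871, 675, 0]) cube([238, 4164, 2350]);


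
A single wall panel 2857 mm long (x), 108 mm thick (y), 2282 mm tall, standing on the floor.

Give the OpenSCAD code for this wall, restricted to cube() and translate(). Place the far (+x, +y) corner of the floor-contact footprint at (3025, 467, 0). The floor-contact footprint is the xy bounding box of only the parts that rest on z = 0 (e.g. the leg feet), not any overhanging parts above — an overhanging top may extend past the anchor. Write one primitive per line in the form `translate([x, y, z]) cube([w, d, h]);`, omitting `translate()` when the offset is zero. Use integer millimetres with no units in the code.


translate([168, 359, 0]) cube([2857, 108, 2282]);


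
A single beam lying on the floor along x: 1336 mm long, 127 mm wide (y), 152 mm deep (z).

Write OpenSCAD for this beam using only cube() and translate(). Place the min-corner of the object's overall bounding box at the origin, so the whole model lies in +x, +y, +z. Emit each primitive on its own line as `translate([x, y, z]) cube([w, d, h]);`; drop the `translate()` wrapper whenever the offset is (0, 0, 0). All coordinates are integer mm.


cube([1336, 127, 152]);


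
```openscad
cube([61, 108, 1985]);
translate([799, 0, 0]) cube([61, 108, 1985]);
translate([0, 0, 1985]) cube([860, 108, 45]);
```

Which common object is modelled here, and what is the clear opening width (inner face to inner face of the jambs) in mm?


A door frame. The clear opening width is 738 mm.

Two 1985 mm tall posts with a header on top — a door frame. The left jamb is 61 mm wide at x = 0; the right jamb starts at x = 799. The clear opening is 799 − 61 = 738 mm.


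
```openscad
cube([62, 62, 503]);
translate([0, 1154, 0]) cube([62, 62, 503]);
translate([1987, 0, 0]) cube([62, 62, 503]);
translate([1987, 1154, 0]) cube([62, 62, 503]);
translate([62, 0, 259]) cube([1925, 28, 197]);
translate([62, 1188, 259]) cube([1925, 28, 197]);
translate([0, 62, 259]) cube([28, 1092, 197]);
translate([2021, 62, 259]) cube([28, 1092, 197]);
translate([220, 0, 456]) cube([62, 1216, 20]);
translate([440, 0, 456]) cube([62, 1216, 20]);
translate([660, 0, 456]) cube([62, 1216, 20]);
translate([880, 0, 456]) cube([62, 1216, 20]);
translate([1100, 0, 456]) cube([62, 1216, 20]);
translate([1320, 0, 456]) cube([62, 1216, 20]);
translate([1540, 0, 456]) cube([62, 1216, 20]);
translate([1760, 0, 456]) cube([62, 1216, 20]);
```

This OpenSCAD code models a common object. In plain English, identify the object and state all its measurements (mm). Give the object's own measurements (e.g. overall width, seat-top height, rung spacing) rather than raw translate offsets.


A bed frame 2049 mm long (x) by 1216 mm wide (y). Four 62×62 mm corner posts, 503 mm tall, at the corners of the footprint. Four rails of 28 mm thickness and 197 mm height run between adjacent posts with their undersides at z = 259 mm, their outer faces flush with the outside of the frame (the two x-running rails run between the posts' inner faces; the two y-running rails run between the posts' inner faces). 8 slats, each 62 mm wide (x) and 20 mm thick, lie across the top of the two x-running rails, running the full 1216 mm width of the frame in y; along x they sit between the end posts with a 158 mm gap after the −x posts and between neighbouring slats, leaving 165 mm before the +x posts.


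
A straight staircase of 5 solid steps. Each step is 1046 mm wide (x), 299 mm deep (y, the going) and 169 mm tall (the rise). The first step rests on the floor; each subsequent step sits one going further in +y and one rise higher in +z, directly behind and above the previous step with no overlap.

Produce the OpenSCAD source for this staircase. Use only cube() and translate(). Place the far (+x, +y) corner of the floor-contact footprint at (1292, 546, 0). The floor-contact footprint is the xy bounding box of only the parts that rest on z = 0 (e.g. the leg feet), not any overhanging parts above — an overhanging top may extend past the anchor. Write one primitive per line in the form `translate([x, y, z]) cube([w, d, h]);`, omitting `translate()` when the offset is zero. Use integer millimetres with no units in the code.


translate([246, 247, 0]) cube([1046, 299, 169]);
translate([246, 546, 169]) cube([1046, 299, 169]);
translate([246, 845, 338]) cube([1046, 299, 169]);
translate([246, 1144, 507]) cube([1046, 299, 169]);
translate([246, 1443, 676]) cube([1046, 299, 169]);


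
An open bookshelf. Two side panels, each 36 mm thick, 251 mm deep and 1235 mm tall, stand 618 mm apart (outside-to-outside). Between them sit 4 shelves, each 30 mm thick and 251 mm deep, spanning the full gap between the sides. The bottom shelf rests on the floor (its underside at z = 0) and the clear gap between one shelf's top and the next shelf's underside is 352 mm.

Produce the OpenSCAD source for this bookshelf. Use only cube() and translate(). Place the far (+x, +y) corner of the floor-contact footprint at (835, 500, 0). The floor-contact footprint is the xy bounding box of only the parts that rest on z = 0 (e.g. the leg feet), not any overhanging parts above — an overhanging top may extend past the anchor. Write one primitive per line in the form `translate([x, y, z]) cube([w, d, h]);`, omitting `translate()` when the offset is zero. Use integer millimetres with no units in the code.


translate([217, 249, 0]) cube([36, 251, 1235]);
translate([799, 249, 0]) cube([36, 251, 1235]);
translate([253, 249, 0]) cube([546, 251, 30]);
translate([253, 249, 382]) cube([546, 251, 30]);
translate([253, 249, 764]) cube([546, 251, 30]);
translate([253, 249, 1146]) cube([546, 251, 30]);


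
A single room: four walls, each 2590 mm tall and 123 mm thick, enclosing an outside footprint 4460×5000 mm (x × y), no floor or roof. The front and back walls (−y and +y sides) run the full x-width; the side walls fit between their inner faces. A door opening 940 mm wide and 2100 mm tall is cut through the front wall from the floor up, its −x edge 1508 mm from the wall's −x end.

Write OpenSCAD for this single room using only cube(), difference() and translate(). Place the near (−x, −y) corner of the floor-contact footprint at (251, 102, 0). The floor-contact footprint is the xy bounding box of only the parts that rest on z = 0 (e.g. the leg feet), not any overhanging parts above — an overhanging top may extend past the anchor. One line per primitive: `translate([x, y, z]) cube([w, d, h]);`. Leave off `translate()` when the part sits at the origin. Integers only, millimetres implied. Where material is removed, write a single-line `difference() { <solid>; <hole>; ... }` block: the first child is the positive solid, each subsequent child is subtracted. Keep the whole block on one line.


difference() { translate([251, 102, 0]) cube([4460, 123, 2590]); translate([1759, 102, 0]) cube([940, 123, 2100]); }
translate([251, 4979, 0]) cube([4460, 123, 2590]);
translate([251, 225, 0]) cube([123, 4754, 2590]);
translate([4588, 225, 0]) cube([123, 4754, 2590]);


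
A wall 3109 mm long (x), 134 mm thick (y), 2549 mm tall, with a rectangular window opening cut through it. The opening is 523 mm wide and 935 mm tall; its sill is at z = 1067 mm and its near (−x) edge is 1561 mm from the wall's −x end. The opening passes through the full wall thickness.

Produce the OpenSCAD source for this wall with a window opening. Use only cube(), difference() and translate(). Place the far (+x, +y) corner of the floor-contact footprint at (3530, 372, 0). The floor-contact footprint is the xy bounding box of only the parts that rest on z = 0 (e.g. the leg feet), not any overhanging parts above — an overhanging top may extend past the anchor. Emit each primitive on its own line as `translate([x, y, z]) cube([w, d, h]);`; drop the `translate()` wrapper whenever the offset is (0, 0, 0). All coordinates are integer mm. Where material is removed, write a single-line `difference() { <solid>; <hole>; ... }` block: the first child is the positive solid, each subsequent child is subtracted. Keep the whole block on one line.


difference() { translate([421, 238, 0]) cube([3109, 134, 2549]); translate([1982, 238, 1067]) cube([523, 134, 935]); }


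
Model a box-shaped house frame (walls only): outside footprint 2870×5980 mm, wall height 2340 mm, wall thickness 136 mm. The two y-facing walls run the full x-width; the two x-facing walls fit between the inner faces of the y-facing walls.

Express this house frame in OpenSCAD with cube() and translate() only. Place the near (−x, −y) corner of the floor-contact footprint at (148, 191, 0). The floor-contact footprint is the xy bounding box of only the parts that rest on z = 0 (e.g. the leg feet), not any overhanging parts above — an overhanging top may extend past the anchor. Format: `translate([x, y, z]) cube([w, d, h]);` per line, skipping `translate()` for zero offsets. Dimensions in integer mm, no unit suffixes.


translate([148, 191, 0]) cube([2870, 136, 2340]);
translate([148, 6035, 0]) cube([2870, 136, 2340]);
translate([148, 327, 0]) cube([136, 5708, 2340]);
translate([2882, 327, 0]) cube([136, 5708, 2340]);


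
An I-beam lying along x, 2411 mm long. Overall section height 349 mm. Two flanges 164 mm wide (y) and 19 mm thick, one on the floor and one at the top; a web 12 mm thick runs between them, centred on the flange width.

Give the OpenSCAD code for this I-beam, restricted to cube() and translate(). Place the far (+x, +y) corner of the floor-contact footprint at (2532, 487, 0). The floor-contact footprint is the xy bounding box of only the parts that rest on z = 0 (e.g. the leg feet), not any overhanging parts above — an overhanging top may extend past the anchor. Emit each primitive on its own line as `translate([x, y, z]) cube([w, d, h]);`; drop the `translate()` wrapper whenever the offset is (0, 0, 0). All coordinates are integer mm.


translate([121, 323, 0]) cube([2411, 164, 19]);
translate([121, 399, 19]) cube([2411, 12, 311]);
translate([121, 323, 330]) cube([2411, 164, 19]);


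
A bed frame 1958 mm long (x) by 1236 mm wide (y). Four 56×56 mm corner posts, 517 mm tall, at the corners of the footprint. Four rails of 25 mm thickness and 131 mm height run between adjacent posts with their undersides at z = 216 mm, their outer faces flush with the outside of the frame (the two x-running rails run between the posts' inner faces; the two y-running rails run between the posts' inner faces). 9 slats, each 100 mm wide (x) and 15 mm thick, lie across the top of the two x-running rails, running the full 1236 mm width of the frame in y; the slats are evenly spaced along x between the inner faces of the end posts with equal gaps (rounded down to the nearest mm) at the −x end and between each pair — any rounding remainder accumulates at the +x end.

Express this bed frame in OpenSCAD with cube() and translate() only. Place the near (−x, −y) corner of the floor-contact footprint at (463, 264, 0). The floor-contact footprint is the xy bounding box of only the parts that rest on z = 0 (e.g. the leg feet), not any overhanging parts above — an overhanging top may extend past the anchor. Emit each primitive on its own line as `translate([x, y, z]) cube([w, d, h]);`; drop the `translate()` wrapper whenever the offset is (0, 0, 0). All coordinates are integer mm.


// slat z = rail_z + rail_h = 216 + 131 = 347
// slat gap = ⌊(1846 − 9·100) / 10⌋ = 94
translate([463, 264, 0]) cube([56, 56, 517]);
translate([463, 1444, 0]) cube([56, 56, 517]);
translate([2365, 264, 0]) cube([56, 56, 517]);
translate([2365, 1444, 0]) cube([56, 56, 517]);
translate([519, 264, 216]) cube([1846, 25, 131]);
translate([519, 1475, 216]) cube([1846, 25, 131]);
translate([463, 320, 216]) cube([25, 1124, 131]);
translate([2396, 320, 216]) cube([25, 1124, 131]);
translate([613, 264, 347]) cube([100, 1236, 15]);
translate([807, 264, 347]) cube([100, 1236, 15]);
translate([1001, 264, 347]) cube([100, 1236, 15]);
translate([1195, 264, 347]) cube([100, 1236, 15]);
translate([1389, 264, 347]) cube([100, 1236, 15]);
translate([1583, 264, 347]) cube([100, 1236, 15]);
translate([1777, 264, 347]) cube([100, 1236, 15]);
translate([1971, 264, 347]) cube([100, 1236, 15]);
translate([2165, 264, 347]) cube([100, 1236, 15]);


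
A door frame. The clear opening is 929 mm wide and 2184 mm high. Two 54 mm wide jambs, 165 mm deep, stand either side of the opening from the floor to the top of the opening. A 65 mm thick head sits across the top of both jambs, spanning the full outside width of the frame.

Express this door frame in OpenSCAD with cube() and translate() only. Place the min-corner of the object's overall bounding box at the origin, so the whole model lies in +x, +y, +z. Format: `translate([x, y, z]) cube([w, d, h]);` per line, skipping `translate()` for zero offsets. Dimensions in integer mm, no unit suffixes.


cube([54, 165, 2184]);
translate([983, 0, 0]) cube([54, 165, 2184]);
translate([0, 0, 2184]) cube([1037, 165, 65]);


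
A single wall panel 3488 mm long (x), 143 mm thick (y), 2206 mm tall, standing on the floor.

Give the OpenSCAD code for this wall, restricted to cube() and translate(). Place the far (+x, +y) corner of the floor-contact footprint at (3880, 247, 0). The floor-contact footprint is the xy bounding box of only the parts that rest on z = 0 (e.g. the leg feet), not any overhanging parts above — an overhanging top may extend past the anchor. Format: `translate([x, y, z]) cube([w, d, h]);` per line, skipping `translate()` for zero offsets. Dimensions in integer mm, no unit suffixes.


translate([392, 104, 0]) cube([3488, 143, 2206]);


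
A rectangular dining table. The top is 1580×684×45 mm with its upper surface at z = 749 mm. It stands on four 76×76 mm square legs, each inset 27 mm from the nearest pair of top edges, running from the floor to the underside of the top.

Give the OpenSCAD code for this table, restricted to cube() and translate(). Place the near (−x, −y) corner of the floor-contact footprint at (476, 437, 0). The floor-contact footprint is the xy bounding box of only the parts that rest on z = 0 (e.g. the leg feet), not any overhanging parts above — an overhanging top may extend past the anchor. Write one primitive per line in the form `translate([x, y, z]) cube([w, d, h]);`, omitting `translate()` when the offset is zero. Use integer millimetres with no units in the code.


translate([449, 410, 704]) cube([1580, 684, 45]);
translate([476, 437, 0]) cube([76, 76, 704]);
translate([1926, 437, 0]) cube([76, 76, 704]);
translate([476, 991, 0]) cube([76, 76, 704]);
translate([1926, 991, 0]) cube([76, 76, 704]);


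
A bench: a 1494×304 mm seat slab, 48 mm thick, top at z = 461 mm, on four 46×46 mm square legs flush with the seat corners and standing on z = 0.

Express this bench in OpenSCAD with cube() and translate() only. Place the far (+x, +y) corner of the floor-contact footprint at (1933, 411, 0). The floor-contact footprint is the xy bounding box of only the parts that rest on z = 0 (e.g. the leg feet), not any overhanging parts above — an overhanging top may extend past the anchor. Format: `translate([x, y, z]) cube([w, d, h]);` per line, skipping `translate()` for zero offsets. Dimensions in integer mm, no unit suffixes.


translate([439, 107, 413]) cube([1494, 304, 48]);
translate([439, 107, 0]) cube([46, 46, 413]);
translate([439, 365, 0]) cube([46, 46, 413]);
translate([1887, 107, 0]) cube([46, 46, 413]);
translate([1887, 365, 0]) cube([46, 46, 413]);


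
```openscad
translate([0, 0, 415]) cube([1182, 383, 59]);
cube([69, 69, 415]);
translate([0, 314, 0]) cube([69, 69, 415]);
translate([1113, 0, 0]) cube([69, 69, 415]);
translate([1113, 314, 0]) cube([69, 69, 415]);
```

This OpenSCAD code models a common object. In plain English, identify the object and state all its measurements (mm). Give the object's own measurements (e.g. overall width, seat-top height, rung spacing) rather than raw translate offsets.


A long wooden bench with a 1182 mm (x) × 383 mm (y) seat, 59 mm thick, its top surface 474 mm above the floor. Four 69 mm square legs at the seat corners, flush with the edges, run from z = 0 to the seat underside.


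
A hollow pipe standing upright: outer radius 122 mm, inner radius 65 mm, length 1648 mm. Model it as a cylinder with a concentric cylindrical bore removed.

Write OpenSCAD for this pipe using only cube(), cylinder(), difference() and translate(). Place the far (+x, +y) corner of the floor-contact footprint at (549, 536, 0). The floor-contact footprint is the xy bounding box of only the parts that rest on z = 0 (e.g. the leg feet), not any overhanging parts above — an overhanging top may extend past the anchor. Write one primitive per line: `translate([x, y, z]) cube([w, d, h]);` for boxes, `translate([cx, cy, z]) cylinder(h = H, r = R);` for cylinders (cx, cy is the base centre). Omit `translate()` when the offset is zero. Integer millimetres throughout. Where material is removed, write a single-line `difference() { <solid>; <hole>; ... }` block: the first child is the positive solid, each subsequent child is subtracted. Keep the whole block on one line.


difference() { translate([427, 414, 0]) cylinder(h = 1648, r = 122); translate([427, 414, 0]) cylinder(h = 1648, r = 65); }


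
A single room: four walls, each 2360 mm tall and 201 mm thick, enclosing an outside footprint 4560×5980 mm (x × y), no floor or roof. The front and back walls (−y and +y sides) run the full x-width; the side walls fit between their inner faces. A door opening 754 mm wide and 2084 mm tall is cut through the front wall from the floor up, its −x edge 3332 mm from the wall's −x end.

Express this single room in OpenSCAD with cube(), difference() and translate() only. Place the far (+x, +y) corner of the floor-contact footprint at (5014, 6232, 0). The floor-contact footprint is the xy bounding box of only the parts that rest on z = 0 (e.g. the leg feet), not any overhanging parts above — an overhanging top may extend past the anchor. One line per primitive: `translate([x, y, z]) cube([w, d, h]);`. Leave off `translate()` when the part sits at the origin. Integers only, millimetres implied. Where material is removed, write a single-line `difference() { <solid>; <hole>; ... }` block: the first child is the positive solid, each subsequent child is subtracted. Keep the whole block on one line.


difference() { translate([454, 252, 0]) cube([4560, 201, 2360]); translate([3786, 252, 0]) cube([754, 201, 2084]); }
translate([454, 6031, 0]) cube([4560, 201, 2360]);
translate([454, 453, 0]) cube([201, 5578, 2360]);
translate([4813, 453, 0]) cube([201, 5578, 2360]);


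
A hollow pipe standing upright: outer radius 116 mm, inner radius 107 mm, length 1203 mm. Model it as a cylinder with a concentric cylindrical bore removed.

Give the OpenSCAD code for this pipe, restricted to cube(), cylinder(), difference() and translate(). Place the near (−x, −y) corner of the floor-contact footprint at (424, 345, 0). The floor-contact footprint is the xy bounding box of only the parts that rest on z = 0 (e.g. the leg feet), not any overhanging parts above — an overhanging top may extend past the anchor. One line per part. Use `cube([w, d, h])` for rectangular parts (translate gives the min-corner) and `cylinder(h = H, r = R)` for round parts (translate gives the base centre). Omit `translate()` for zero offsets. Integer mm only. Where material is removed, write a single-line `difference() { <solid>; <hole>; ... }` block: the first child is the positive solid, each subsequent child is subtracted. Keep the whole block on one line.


difference() { translate([540, 461, 0]) cylinder(h = 1203, r = 116); translate([540, 461, 0]) cylinder(h = 1203, r = 107); }


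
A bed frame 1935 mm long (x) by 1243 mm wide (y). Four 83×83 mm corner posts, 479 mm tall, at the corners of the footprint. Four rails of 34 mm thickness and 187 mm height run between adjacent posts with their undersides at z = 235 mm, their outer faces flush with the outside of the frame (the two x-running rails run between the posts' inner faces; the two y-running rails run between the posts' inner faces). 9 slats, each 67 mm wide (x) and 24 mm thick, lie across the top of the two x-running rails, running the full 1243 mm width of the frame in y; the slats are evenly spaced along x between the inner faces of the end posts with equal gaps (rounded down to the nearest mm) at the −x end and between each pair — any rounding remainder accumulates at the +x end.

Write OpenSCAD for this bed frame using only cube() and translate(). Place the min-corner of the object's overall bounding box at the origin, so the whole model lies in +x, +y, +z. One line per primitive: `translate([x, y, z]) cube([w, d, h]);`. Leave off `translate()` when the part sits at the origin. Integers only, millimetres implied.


// slat z = rail_z + rail_h = 235 + 187 = 422
// slat gap = ⌊(1769 − 9·67) / 10⌋ = 116
cube([83, 83, 479]);
translate([0, 1160, 0]) cube([83, 83, 479]);
translate([1852, 0, 0]) cube([83, 83, 479]);
translate([1852, 1160, 0]) cube([83, 83, 479]);
translate([83, 0, 235]) cube([1769, 34, 187]);
translate([83, 1209, 235]) cube([1769, 34, 187]);
translate([0, 83, 235]) cube([34, 1077, 187]);
translate([1901, 83, 235]) cube([34, 1077, 187]);
translate([199, 0, 422]) cube([67, 1243, 24]);
translate([382, 0, 422]) cube([67, 1243, 24]);
translate([565, 0, 422]) cube([67, 1243, 24]);
translate([748, 0, 422]) cube([67, 1243, 24]);
translate([931, 0, 422]) cube([67, 1243, 24]);
translate([1114, 0, 422]) cube([67, 1243, 24]);
translate([1297, 0, 422]) cube([67, 1243, 24]);
translate([1480, 0, 422]) cube([67, 1243, 24]);
translate([1663, 0, 422]) cube([67, 1243, 24]);


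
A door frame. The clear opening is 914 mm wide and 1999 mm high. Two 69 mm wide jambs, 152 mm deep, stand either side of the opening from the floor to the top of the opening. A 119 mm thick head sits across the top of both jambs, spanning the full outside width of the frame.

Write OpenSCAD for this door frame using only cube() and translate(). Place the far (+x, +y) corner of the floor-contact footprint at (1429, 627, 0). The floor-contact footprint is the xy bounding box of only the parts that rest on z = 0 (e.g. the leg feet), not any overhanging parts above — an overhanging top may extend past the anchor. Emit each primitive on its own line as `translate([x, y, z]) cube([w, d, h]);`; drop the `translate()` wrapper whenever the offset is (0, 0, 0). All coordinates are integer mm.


translate([377, 475, 0]) cube([69, 152, 1999]);
translate([1360, 475, 0]) cube([69, 152, 1999]);
translate([377, 475, 1999]) cube([1052, 152, 119]);
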